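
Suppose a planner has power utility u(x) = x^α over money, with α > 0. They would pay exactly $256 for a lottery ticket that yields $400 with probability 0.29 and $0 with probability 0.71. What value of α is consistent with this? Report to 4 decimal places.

α ≈ 2.7737

Since u(0) = 0, the lottery's EU is 0.29·400^α.
Equating: 256^α = 0.29·400^α, i.e. 0.6400^α = 0.29.
α = ln(0.29) / ln(256/400) = -1.2378744/-0.4462871 ≈ 2.7737.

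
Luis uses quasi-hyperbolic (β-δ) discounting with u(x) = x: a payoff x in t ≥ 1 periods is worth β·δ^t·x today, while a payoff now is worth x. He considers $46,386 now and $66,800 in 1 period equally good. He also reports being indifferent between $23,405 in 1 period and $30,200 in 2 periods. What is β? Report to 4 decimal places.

β ≈ 0.8960

From the later pair, β·δ^1·23405 = β·δ^2·30200; dividing through, δ = 23405/30200 = 0.77500.
Substituting δ into 46386 = β·δ·66800: β = 46386/(51770.000) ≈ 0.8960.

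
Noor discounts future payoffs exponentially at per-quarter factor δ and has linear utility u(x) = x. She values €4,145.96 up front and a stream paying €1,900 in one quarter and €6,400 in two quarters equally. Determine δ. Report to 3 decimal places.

The stream is worth 1900δ + 6400δ² today, so 1900δ + 6400δ² = 4145.96.
That is, 6400δ² + 1900δ − 4145.96 = 0, a quadratic in δ.
By the quadratic formula (taking the positive root), δ = (−1900 + √109746576.00) / 12800 ≈ 0.670.

δ ≈ 0.670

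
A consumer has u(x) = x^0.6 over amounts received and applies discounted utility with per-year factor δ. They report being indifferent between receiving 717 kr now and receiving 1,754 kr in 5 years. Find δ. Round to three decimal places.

The payoff in 5 years is discounted by δ^5, so u(717) = δ^5·u(1754) and δ^5 = u(717)/u(1754).
With u(x) = x^0.6: δ^5 = 717^0.6/1754^0.6 = (717/1754)^0.6 = 0.58465.
Taking the 5th root: δ = 0.58465^(1/5) ≈ 0.898.

δ ≈ 0.898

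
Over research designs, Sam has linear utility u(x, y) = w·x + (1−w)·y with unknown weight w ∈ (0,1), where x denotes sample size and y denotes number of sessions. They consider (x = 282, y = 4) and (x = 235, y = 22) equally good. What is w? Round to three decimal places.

w = 0.277

Indifference: w·282 + (1−w)·4 = w·235 + (1−w)·22.
Rearranging, 47·w − 18·(1−w) = 0.
So w/(1−w) = 18/47 = 0.3830, giving w = 18/(47+18) = 0.277.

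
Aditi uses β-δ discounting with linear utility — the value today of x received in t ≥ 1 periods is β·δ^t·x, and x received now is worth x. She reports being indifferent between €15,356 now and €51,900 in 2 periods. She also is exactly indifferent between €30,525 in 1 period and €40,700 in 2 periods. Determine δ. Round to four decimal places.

The second indifference involves only future payoffs, so β cancels: β·δ^1·30525 = β·δ^2·40700, giving δ = 30525/40700 = 0.75000.

δ ≈ 0.7500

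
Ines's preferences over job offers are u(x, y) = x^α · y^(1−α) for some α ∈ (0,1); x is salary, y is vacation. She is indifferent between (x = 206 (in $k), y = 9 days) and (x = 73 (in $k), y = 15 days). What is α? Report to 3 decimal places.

α ≈ 0.330

Indifference: 206^α · 9^(1−α) = 73^α · 15^(1−α).
Taking logs: α·ln 206 + (1−α)·ln 9 = α·ln 73 + (1−α)·ln 15, i.e. α·1.037417 = (1−α)·0.510826.
With A = 1.037417 and B = 0.510826: α·A = (1−α)·B, so α = B/(A+B) = 0.510826/1.548243 ≈ 0.330.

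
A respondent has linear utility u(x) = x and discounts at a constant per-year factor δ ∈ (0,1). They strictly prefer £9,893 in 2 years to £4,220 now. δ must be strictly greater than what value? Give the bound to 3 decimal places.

The preference means 4220 < δ^2·9893.
Hence δ^2 > 4220/9893 = 0.42656, and x ↦ x^(1/2) is increasing on (0,∞).
δ > (4220/9893)^(1/2) ≈ 0.653.

δ > 0.653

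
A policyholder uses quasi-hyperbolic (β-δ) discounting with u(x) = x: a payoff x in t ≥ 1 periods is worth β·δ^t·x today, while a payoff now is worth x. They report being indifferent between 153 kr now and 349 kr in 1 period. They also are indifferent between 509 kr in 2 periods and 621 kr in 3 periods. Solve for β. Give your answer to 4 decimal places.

β ≈ 0.5349

Both payoffs in the second observation are in the future, so β drops out: δ^2·509 = δ^3·621 ⇒ δ = 509/621 = 0.81965.
Now use the now-vs-future pair: 153 = β·δ·349 gives β = 153/(0.81965·349) ≈ 0.5349.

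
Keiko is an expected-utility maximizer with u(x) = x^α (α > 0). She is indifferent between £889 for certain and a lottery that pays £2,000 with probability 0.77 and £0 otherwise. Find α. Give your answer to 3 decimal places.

α ≈ 0.322

EU(lottery) = 0.77·2000^α + 0.23·0 = 0.77·2000^α.
Setting u(889) equal to that: 889^α = 0.77·2000^α ⇒ (889/2000)^α = 0.77.
Take logs: α = ln 0.77 / ln(889/2000) ≈ 0.32235.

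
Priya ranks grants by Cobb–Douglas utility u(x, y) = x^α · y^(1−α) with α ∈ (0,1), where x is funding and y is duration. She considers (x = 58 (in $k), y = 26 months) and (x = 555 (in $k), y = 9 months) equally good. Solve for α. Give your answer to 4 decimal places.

Indifference: 58^α · 26^(1−α) = 555^α · 9^(1−α).
(58/555)^α = (9/26)^(1−α); take logs: α·ln(58/555) = (1−α)·ln(9/26), i.e. α·-2.2585251 = (1−α)·-1.0608720.
So α/(1−α) = (-1.0608720)/(-2.2585251) = 0.4697189, and α = 0.4697189/1.4697189 ≈ 0.3196.

α ≈ 0.3196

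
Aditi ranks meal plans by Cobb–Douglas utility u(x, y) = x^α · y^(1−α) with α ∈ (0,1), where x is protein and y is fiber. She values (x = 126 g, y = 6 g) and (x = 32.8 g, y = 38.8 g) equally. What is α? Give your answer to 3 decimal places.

α ≈ 0.581

Set the two utilities equal: 126^α·6^(1−α) = 32.8^α·38.8^(1−α).
(126/32.8)^α = (38.8/6)^(1−α); take logs: α·ln(126/32.8) = (1−α)·ln(38.8/6), i.e. α·1.345853 = (1−α)·1.866661.
With A = 1.345853 and B = 1.866661: α·A = (1−α)·B, so α = B/(A+B) = 1.866661/3.212514 ≈ 0.581.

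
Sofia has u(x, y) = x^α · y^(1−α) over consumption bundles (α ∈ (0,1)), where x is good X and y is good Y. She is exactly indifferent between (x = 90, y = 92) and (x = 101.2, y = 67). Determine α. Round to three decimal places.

α ≈ 0.730

Indifference: 90^α · 92^(1−α) = 101.2^α · 67^(1−α).
Rearrange to (90/101.2)^α = (67/92)^(1−α) and take logs: α·-0.117289 = (1−α)·-0.317096.
With A = -0.117289 and B = -0.317096: α·A = (1−α)·B, so α = B/(A+B) = -0.317096/-0.434385 ≈ 0.730.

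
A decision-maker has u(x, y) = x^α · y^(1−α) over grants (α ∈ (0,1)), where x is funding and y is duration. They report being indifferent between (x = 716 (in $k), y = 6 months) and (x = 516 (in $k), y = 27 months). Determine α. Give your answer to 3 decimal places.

The Cobb–Douglas utilities coincide, so 716^α·6^(1−α) = 516^α·27^(1−α).
Rearrange to (716/516)^α = (27/6)^(1−α) and take logs: α·0.327573 = (1−α)·1.504077.
With A = 0.327573 and B = 1.504077: α·A = (1−α)·B, so α = B/(A+B) = 1.504077/1.831650 ≈ 0.821.

α ≈ 0.821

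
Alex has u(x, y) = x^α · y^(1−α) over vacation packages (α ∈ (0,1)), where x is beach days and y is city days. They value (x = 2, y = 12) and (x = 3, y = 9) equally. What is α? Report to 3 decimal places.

The Cobb–Douglas utilities coincide, so 2^α·12^(1−α) = 3^α·9^(1−α).
Rearrange to (2/3)^α = (9/12)^(1−α) and take logs: α·-0.405465 = (1−α)·-0.287682.
Thus α·(-0.693147) = -0.287682, so α = -0.287682/-0.693147 ≈ 0.415.

α ≈ 0.415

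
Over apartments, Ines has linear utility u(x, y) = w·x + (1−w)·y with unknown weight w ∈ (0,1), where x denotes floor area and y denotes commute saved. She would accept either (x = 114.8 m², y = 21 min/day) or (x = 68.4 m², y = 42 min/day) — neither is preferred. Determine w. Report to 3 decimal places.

w = 0.312

Indifference: w·114.8 + (1−w)·21 = w·68.4 + (1−w)·42.
Collecting terms: w·46.4 = (1−w)·21.
The marginal rate of substitution is 21/46.4, so w = 21/(46.4+21) = 0.312.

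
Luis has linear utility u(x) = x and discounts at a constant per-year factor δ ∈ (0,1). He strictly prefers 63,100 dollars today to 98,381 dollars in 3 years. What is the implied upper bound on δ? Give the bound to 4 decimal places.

δ < 0.8624

Comparing present values: 63100 > δ^3·98381.
Dividing by 98381: δ^3 < 0.64138. Both sides are positive, so the cube root keeps the direction.
δ < (63100/98381)^(1/3) ≈ 0.8624.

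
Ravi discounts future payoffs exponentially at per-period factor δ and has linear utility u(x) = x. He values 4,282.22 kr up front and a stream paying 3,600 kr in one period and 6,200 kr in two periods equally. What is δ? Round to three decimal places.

δ ≈ 0.590

Present value of the stream is 3600·δ + 6200·δ². Indifference gives 3600δ + 6200δ² = 4282.22.
So 6200δ² + 3600δ − 4282.22 = 0.
The positive root is δ = [−3600 + √(3600² + 4·6200·4282.22)] / (2·6200) = (−3600 + 10916.000)/12400 ≈ 0.590.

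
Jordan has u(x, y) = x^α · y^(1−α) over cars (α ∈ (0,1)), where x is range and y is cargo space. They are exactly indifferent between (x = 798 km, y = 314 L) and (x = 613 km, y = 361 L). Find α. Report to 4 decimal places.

Set the two utilities equal: 798^α·314^(1−α) = 613^α·361^(1−α).
(798/613)^α = (361/314)^(1−α); take logs: α·ln(798/613) = (1−α)·ln(361/314), i.e. α·0.2637437 = (1−α)·0.1394850.
Thus α·(0.4032287) = 0.1394850, so α = 0.1394850/0.4032287 ≈ 0.3459.

α ≈ 0.3459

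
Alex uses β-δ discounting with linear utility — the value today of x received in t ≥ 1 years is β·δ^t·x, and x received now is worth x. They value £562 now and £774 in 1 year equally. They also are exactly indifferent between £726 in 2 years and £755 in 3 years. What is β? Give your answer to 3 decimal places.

β ≈ 0.755

Both payoffs in the second observation are in the future, so β drops out: δ^2·726 = δ^3·755 ⇒ δ = 726/755 = 0.96159.
Substituting δ into 562 = β·δ·774: β = 562/(744.270) ≈ 0.755.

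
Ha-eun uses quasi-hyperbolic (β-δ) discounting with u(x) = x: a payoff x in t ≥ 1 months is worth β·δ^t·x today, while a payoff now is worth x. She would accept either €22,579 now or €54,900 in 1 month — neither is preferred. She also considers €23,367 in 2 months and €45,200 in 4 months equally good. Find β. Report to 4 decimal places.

β ≈ 0.5720

The second indifference involves only future payoffs, so β cancels: β·δ^2·23367 = β·δ^4·45200, giving δ^2 = 23367/45200 = 0.51697, so δ = 0.71901.
Substituting δ into 22579 = β·δ·54900: β = 22579/(39473.406) ≈ 0.5720.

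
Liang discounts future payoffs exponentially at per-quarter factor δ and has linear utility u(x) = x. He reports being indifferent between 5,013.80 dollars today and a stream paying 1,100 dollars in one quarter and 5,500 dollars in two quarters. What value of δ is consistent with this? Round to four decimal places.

δ ≈ 0.8600

Present value of the stream is 1100·δ + 5500·δ². Indifference gives 1100δ + 5500δ² = 5013.80.
Rearranged: 5500δ² + 1100δ − 5013.80 = 0.
δ = (−1100 + √(1100² + 4·5500·5013.80)) / (2·5500) = (−1100 + √111513600.00) / 11000 ≈ 0.8600.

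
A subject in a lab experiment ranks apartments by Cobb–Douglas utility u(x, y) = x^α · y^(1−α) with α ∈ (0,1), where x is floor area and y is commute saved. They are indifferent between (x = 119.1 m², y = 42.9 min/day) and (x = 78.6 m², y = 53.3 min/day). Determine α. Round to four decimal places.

Set the two utilities equal: 119.1^α·42.9^(1−α) = 78.6^α·53.3^(1−α).
Taking logs: α·ln 119.1 + (1−α)·ln 42.9 = α·ln 78.6 + (1−α)·ln 53.3, i.e. α·0.4155918 = (1−α)·0.2170645.
So α/(1−α) = (0.2170645)/(0.4155918) = 0.5223022, and α = 0.5223022/1.5223022 ≈ 0.3431.

α ≈ 0.3431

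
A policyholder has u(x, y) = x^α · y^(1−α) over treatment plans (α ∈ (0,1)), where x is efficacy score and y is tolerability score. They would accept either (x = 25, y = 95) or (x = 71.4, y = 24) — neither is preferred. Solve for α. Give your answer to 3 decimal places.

α ≈ 0.567

Indifference: 25^α · 95^(1−α) = 71.4^α · 24^(1−α).
Taking logs: α·ln 25 + (1−α)·ln 95 = α·ln 71.4 + (1−α)·ln 24, i.e. α·-1.049422 = (1−α)·-1.375823.
Thus α·(-2.425245) = -1.375823, so α = -1.375823/-2.425245 ≈ 0.567.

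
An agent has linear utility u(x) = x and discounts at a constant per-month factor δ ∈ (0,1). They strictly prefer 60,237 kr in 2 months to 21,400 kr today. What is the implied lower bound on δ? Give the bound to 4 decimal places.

δ > 0.5960

Comparing present values: 21400 < δ^2·60237.
So δ^2 > 21400/60237 = 0.35526; taking the square root of both positive sides preserves the inequality.
δ > (21400/60237)^(1/2) ≈ 0.5960.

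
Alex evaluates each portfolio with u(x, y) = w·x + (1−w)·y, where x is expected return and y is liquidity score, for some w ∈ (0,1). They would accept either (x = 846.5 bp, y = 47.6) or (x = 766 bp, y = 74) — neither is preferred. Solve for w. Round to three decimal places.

w = 0.247

Indifference: w·846.5 + (1−w)·47.6 = w·766 + (1−w)·74.
w·(846.5−766) = (1−w)·(74−47.6), i.e. w·80.5 = (1−w)·26.4.
The marginal rate of substitution is 26.4/80.5, so w = 26.4/(80.5+26.4) = 0.247.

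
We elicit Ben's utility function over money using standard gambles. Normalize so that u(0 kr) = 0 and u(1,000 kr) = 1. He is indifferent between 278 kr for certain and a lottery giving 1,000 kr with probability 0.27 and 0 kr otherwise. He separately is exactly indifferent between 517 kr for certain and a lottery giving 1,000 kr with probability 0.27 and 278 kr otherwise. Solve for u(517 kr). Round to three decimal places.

From the first indifference, u(278 kr) = 0.27·u(1,000 kr) + 0.73·u(0 kr) = 0.27·1 + 0.73·0 = 0.27.
The second indifference gives u(517 kr) = 0.27·u(1,000 kr) + 0.73·u(278 kr) = 0.27·1.00 + 0.73·0.27 = 0.4671.

0.467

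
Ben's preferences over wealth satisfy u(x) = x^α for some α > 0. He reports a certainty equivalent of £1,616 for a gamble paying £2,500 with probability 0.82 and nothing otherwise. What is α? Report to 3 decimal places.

EU(lottery) = 0.82·2500^α + 0.18·0 = 0.82·2500^α.
Indifference: 1616^α = 0.82·2500^α, so (1616/2500)^α = 0.82.
Taking logs: α·ln(1616/2500) = ln(0.82), so α = -0.198451 / -0.436337 ≈ 0.455.

α ≈ 0.455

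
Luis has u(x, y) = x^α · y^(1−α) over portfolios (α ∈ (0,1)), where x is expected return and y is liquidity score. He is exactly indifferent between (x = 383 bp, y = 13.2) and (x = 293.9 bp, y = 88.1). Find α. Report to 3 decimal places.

The Cobb–Douglas utilities coincide, so 383^α·13.2^(1−α) = 293.9^α·88.1^(1−α).
Rearrange to (383/293.9)^α = (88.1/13.2)^(1−α) and take logs: α·0.264795 = (1−α)·1.898256.
With A = 0.264795 and B = 1.898256: α·A = (1−α)·B, so α = B/(A+B) = 1.898256/2.163051 ≈ 0.878.

α ≈ 0.878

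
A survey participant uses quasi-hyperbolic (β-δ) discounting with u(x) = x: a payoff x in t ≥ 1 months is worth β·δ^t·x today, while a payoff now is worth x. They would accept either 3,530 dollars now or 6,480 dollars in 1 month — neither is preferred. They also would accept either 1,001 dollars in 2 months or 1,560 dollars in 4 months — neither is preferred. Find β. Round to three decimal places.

From the later pair, β·δ^2·1001 = β·δ^4·1560; dividing through, δ^2 = 1001/1560 = 0.64167, so δ = 0.80104.
Substituting δ into 3530 = β·δ·6480: β = 3530/(5190.746) ≈ 0.680.

β ≈ 0.680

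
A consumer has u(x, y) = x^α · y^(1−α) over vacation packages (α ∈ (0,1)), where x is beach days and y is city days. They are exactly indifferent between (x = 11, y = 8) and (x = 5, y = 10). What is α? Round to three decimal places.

Set the two utilities equal: 11^α·8^(1−α) = 5^α·10^(1−α).
Rearrange to (11/5)^α = (10/8)^(1−α) and take logs: α·0.788457 = (1−α)·0.223144.
So α/(1−α) = (0.223144)/(0.788457) = 0.283014, and α = 0.283014/1.283014 ≈ 0.221.

α ≈ 0.221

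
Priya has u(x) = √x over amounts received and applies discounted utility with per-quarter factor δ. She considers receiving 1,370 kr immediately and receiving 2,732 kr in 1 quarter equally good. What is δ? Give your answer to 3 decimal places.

The payoff in 1 quarter is discounted by δ, so u(1370) = δ·u(2732) and δ = u(1370)/u(2732).
With u(x) = √x: δ = √1370/√2732 = √(1370/2732) = 0.70814.

δ ≈ 0.708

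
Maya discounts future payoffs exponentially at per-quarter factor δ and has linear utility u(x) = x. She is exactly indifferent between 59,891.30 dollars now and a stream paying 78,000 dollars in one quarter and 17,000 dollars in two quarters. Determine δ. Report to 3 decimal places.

δ ≈ 0.670

The stream is worth 78000δ + 17000δ² today, so 78000δ + 17000δ² = 59891.30.
Rearranged: 17000δ² + 78000δ − 59891.30 = 0.
δ = (−78000 + √(78000² + 4·17000·59891.30)) / (2·17000) = (−78000 + √10156608400.00) / 34000 ≈ 0.670.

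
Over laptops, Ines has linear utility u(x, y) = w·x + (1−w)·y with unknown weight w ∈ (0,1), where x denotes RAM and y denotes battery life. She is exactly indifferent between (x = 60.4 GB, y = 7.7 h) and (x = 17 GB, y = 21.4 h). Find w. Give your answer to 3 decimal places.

Indifference: w·60.4 + (1−w)·7.7 = w·17 + (1−w)·21.4.
w·(60.4−17) = (1−w)·(21.4−7.7), i.e. w·43.4 = (1−w)·13.7.
Hence w = 13.7/(43.4+13.7) = 13.7/57.1 = 0.240.

w = 0.240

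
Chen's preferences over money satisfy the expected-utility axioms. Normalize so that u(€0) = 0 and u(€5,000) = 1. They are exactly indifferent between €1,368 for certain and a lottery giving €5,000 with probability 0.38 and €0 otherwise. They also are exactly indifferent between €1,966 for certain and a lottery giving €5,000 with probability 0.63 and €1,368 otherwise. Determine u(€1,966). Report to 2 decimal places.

0.77

First, u(€1,368) = 0.38·u(€5,000) + 0.62·u(€0) = 0.38.
Then u(€1,966) = 0.63·u(€5,000) + 0.37·u(€1,368) = 0.63·1.00 + 0.37·0.38 = 0.7706.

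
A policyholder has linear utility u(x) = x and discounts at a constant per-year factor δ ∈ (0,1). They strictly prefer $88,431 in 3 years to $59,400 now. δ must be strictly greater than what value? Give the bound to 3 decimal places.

δ > 0.876

The preference means 59400 < δ^3·88431.
So δ^3 > 59400/88431 = 0.67171; taking the cube root of both positive sides preserves the inequality.
δ > 0.67171^(1/3) = 0.876.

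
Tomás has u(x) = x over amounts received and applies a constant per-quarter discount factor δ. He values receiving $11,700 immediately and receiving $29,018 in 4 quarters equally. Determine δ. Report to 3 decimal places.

Indifference means u(11700) = δ^4 · u(29018), so δ^4 = u(11700)/u(29018).
With u(x) = x: δ^4 = 11700/29018 = 0.40320.
So δ = 0.40320^(1/4) ≈ 0.797.

δ ≈ 0.797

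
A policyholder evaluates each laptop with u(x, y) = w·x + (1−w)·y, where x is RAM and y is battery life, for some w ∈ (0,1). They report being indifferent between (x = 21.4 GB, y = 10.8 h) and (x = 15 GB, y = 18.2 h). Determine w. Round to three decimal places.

w = 0.536

Indifference: w·21.4 + (1−w)·10.8 = w·15 + (1−w)·18.2.
Rearranging, 6.4·w − 7.4·(1−w) = 0.
The marginal rate of substitution is 7.4/6.4, so w = 7.4/(6.4+7.4) = 0.536.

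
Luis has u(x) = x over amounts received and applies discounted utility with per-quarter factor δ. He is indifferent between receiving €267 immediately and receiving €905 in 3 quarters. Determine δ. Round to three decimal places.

Equating discounted utilities: u(267) = δ^3·u(905) ⇒ δ^3 = u(267)/u(905).
With u(x) = x: δ^3 = 267/905 = 0.29503.
Taking the cube root: δ = 0.29503^(1/3) ≈ 0.666.

δ ≈ 0.666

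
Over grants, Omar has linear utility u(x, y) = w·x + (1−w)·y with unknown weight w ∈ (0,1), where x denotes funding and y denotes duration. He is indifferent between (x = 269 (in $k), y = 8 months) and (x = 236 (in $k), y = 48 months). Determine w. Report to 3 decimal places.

w = 0.548

Equating utilities: w·269 + (1−w)·8 = w·236 + (1−w)·48.
w·(269−236) = (1−w)·(48−8), i.e. w·33 = (1−w)·40.
The marginal rate of substitution is 40/33, so w = 40/(33+40) = 0.548.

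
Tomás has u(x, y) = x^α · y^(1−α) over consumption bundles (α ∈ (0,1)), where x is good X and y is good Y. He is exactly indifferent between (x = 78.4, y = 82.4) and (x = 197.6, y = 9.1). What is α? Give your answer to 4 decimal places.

Indifference: 78.4^α · 82.4^(1−α) = 197.6^α · 9.1^(1−α).
Rearrange to (78.4/197.6)^α = (9.1/82.4)^(1−α) and take logs: α·-0.9244209 = (1−α)·-2.2033110.
So α/(1−α) = (-2.2033110)/(-0.9244209) = 2.3834500, and α = 2.3834500/3.3834500 ≈ 0.7044.

α ≈ 0.7044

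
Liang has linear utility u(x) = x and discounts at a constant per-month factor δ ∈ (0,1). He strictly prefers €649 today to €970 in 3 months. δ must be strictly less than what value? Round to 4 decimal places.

δ < 0.8746

Comparing present values: 649 > δ^3·970.
Hence δ^3 < 649/970 = 0.66907, and x ↦ x^(1/3) is increasing on (0,∞).
δ < 0.66907^(1/3) = 0.8746.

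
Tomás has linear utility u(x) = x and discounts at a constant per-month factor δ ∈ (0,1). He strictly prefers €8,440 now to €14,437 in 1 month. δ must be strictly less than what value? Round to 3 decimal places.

Under u(x) = x this choice says 8440 > δ·14437.
So δ < 8440/14437 = 0.58461.

δ < 0.585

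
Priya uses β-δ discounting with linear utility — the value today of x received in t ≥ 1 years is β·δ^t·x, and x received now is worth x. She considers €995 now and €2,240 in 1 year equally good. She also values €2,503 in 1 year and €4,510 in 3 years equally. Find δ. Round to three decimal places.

δ ≈ 0.745

The second indifference involves only future payoffs, so β cancels: β·δ^1·2503 = β·δ^3·4510, giving δ^2 = 2503/4510 = 0.55499, so δ = 0.74498.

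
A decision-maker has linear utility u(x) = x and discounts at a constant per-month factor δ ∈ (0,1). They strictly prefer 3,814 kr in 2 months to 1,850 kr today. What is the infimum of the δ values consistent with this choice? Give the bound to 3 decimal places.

Comparing present values: 1850 < δ^2·3814.
So δ^2 > 1850/3814 = 0.48506; taking the square root of both positive sides preserves the inequality.
δ > (1850/3814)^(1/2) ≈ 0.696.

δ > 0.696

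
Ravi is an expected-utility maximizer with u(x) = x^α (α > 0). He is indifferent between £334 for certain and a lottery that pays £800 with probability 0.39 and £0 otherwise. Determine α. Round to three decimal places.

α ≈ 1.078

Since u(0) = 0, the lottery's EU is 0.39·800^α.
Setting u(334) equal to that: 334^α = 0.39·800^α ⇒ (334/800)^α = 0.39.
α = ln(0.39) / ln(334/800) = -0.941609/-0.873471 ≈ 1.078.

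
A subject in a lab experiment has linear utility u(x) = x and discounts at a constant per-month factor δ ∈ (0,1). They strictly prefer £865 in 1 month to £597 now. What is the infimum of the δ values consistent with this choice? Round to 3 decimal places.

δ > 0.690

The preference means 597 < δ·865.
So δ > 597/865 = 0.69017.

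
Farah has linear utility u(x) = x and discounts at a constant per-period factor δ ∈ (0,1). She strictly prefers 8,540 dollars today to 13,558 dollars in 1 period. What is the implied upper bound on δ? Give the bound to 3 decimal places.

δ < 0.630

Under u(x) = x this choice says 8540 > δ·13558.
Dividing through by 13558 gives δ < 0.62989.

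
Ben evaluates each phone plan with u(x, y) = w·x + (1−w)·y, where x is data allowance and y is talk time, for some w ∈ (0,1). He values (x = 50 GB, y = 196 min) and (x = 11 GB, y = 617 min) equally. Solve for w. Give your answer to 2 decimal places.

w = 0.92

Equating utilities: w·50 + (1−w)·196 = w·11 + (1−w)·617.
Rearranging, 39·w − 421·(1−w) = 0.
So w/(1−w) = 421/39 = 10.7949, giving w = 421/(39+421) = 0.92.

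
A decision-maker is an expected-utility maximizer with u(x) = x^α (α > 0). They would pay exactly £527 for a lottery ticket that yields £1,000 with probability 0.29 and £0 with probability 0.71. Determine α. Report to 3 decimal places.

α ≈ 1.933

EU(lottery) = 0.29·1000^α + 0.71·0 = 0.29·1000^α.
Equating: 527^α = 0.29·1000^α, i.e. 0.5270^α = 0.29.
Taking logs: α·ln(527/1000) = ln(0.29), so α = -1.237874 / -0.640555 ≈ 1.933.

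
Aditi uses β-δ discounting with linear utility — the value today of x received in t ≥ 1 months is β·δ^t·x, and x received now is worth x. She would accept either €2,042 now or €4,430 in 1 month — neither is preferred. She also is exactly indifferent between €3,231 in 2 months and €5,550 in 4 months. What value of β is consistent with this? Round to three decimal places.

β ≈ 0.604

From the later pair, β·δ^2·3231 = β·δ^4·5550; dividing through, δ^2 = 3231/5550 = 0.58216, so δ = 0.76300.
Substituting δ into 2042 = β·δ·4430: β = 2042/(3380.070) ≈ 0.604.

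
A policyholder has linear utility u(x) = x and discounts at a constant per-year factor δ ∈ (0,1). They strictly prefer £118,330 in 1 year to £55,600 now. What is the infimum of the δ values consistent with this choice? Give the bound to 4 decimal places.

δ > 0.4699

Comparing present values: 55600 < δ·118330.
So δ > 55600/118330 = 0.46987.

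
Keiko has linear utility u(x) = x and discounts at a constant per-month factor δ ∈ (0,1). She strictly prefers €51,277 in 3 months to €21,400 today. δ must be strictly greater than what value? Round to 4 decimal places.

δ > 0.7473

Comparing present values: 21400 < δ^3·51277.
So δ^3 > 21400/51277 = 0.41734; taking the cube root of both positive sides preserves the inequality.
δ > 0.41734^(1/3) = 0.7473.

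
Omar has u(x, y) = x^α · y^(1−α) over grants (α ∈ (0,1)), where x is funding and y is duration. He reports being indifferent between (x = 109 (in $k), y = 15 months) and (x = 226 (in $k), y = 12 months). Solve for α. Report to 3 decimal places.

α ≈ 0.234

Set the two utilities equal: 109^α·15^(1−α) = 226^α·12^(1−α).
Rearrange to (109/226)^α = (12/15)^(1−α) and take logs: α·-0.729187 = (1−α)·-0.223144.
So α/(1−α) = (-0.223144)/(-0.729187) = 0.306018, and α = 0.306018/1.306018 ≈ 0.234.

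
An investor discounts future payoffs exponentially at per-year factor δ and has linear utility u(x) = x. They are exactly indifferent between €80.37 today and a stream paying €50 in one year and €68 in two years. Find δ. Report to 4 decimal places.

The stream is worth 50δ + 68δ² today, so 50δ + 68δ² = 80.37.
That is, 68δ² + 50δ − 80.37 = 0, a quadratic in δ.
δ = (−50 + √(50² + 4·68·80.37)) / (2·68) = (−50 + √24360.64) / 136 ≈ 0.7800.

δ ≈ 0.7800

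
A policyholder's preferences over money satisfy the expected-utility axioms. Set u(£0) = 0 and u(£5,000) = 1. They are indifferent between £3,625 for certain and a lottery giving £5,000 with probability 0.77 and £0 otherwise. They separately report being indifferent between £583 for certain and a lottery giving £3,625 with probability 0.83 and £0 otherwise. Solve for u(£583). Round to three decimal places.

0.639

The first gamble pins u(£3,625): it must equal 0.77·1 + 0.23·0 = 0.77.
The second indifference gives u(£583) = 0.83·u(£3,625) + 0.17·u(£0) = 0.83·0.77 + 0.17·0.00 = 0.6391.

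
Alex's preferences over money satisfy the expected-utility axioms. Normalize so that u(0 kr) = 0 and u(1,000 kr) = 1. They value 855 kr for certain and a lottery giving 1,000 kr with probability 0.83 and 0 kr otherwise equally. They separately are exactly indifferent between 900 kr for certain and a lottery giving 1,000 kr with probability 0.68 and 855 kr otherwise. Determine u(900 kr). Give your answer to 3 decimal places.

The first gamble pins u(855 kr): it must equal 0.83·1 + 0.17·0 = 0.83.
Then u(900 kr) = 0.68·u(1,000 kr) + 0.32·u(855 kr) = 0.68·1.00 + 0.32·0.83 = 0.9456.

0.946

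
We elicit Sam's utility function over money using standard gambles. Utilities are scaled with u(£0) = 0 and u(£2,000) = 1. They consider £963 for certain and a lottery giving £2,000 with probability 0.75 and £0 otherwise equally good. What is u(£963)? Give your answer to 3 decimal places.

The indifference gives u(£963) = 0.75·u(£2,000) + 0.25·u(£0) = 0.75·1 + 0.25·0 = 0.75.

0.750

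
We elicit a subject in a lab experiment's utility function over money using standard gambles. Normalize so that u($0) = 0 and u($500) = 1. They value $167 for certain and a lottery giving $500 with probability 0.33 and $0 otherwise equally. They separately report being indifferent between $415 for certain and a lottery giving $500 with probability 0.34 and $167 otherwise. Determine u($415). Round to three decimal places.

From the first indifference, u($167) = 0.33·u($500) + 0.67·u($0) = 0.33·1 + 0.67·0 = 0.33.
Then u($415) = 0.34·u($500) + 0.66·u($167) = 0.34·1.00 + 0.66·0.33 = 0.5578.

0.558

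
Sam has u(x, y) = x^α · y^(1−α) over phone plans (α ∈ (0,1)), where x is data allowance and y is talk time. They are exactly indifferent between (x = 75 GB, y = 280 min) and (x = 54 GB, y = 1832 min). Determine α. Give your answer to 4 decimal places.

The Cobb–Douglas utilities coincide, so 75^α·280^(1−α) = 54^α·1832^(1−α).
Taking logs: α·ln 75 + (1−α)·ln 280 = α·ln 54 + (1−α)·ln 1832, i.e. α·0.3285041 = (1−α)·1.8783739.
With A = 0.3285041 and B = 1.8783739: α·A = (1−α)·B, so α = B/(A+B) = 1.8783739/2.2068780 ≈ 0.8511.

α ≈ 0.8511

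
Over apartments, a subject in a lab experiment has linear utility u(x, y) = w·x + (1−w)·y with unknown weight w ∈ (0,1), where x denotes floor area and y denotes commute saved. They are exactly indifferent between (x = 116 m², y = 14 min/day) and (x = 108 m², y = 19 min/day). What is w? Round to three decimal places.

w = 0.385

Indifference: w·116 + (1−w)·14 = w·108 + (1−w)·19.
w·(116−108) = (1−w)·(19−14), i.e. w·8 = (1−w)·5.
So w/(1−w) = 5/8 = 0.6250, giving w = 5/(8+5) = 0.385.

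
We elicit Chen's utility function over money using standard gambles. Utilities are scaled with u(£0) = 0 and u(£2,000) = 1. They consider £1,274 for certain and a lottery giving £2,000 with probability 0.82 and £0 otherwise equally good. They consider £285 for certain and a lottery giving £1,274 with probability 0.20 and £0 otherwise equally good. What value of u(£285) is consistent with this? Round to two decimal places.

The first gamble pins u(£1,274): it must equal 0.82·1 + 0.18·0 = 0.82.
Chaining: u(£285) = 0.20·0.82 + 0.80·0.00 = 0.1640.

0.16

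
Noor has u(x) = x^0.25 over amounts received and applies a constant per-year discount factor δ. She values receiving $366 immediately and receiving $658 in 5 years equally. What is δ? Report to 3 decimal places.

δ ≈ 0.971

Indifference means u(366) = δ^5 · u(658), so δ^5 = u(366)/u(658).
With u(x) = x^0.25: δ^5 = 366^0.25/658^0.25 = (366/658)^0.25 = 0.86360.
So δ = 0.86360^(1/5) ≈ 0.971.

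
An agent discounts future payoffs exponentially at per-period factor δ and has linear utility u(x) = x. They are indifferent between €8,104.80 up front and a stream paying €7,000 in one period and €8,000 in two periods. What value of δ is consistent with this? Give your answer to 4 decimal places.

δ ≈ 0.6600

The stream is worth 7000δ + 8000δ² today, so 7000δ + 8000δ² = 8104.80.
So 8000δ² + 7000δ − 8104.80 = 0.
δ = (−7000 + √(7000² + 4·8000·8104.80)) / (2·8000) = (−7000 + √308353600.00) / 16000 ≈ 0.6600.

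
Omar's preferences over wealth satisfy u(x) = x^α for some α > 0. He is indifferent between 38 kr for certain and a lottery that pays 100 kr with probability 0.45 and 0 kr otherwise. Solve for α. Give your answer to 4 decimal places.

EU(lottery) = 0.45·100^α + 0.55·0 = 0.45·100^α.
Setting u(38) equal to that: 38^α = 0.45·100^α ⇒ (38/100)^α = 0.45.
Take logs: α = ln 0.45 / ln(38/100) ≈ 0.825259.

α ≈ 0.8253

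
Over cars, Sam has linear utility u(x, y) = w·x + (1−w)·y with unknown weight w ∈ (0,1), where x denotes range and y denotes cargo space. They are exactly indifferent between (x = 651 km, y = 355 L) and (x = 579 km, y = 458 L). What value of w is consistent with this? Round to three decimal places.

w = 0.589

Indifference: w·651 + (1−w)·355 = w·579 + (1−w)·458.
w·(651−579) = (1−w)·(458−355), i.e. w·72 = (1−w)·103.
The marginal rate of substitution is 103/72, so w = 103/(72+103) = 0.589.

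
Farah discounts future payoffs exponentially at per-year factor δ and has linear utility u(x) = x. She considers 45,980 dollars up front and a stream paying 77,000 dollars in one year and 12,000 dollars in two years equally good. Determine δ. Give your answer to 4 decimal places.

δ ≈ 0.5500

Equating present values: 45980 = 77000δ + 12000δ².
So 12000δ² + 77000δ − 45980 = 0.
δ = (−77000 + √(77000² + 4·12000·45980)) / (2·12000) = (−77000 + √8136040000.00) / 24000 ≈ 0.5500.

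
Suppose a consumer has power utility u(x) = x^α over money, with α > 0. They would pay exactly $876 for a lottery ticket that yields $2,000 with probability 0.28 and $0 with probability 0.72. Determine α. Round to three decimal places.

α ≈ 1.542

The lottery's expected utility is 0.28·u(2000) + 0.72·u(0) = 0.28·2000^α (since u(0) = 0 for α > 0).
Indifference: 876^α = 0.28·2000^α, so (876/2000)^α = 0.28.
α = ln(0.28) / ln(876/2000) = -1.272966/-0.825536 ≈ 1.542.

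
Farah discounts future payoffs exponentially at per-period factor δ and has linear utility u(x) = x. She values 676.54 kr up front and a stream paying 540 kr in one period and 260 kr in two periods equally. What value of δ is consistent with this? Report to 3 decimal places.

δ ≈ 0.880

Present value of the stream is 540·δ + 260·δ². Indifference gives 540δ + 260δ² = 676.54.
That is, 260δ² + 540δ − 676.54 = 0, a quadratic in δ.
The positive root is δ = [−540 + √(540² + 4·260·676.54)] / (2·260) = (−540 + 997.598)/520 ≈ 0.880.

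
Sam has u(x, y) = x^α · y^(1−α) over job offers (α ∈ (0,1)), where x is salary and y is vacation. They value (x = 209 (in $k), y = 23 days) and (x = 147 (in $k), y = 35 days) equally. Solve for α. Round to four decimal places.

Indifference: 209^α · 23^(1−α) = 147^α · 35^(1−α).
(209/147)^α = (35/23)^(1−α); take logs: α·ln(209/147) = (1−α)·ln(35/23), i.e. α·0.3519017 = (1−α)·0.4198538.
With A = 0.3519017 and B = 0.4198538: α·A = (1−α)·B, so α = B/(A+B) = 0.4198538/0.7717555 ≈ 0.5440.

α ≈ 0.5440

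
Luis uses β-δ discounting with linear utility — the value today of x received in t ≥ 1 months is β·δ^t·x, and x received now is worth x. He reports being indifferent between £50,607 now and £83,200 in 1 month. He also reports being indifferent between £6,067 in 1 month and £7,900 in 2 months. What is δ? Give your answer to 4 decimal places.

From the later pair, β·δ^1·6067 = β·δ^2·7900; dividing through, δ = 6067/7900 = 0.76797.

δ ≈ 0.7680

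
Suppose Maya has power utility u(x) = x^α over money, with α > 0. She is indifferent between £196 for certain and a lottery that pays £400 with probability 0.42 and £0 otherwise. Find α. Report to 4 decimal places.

α ≈ 1.2161

EU(lottery) = 0.42·400^α + 0.58·0 = 0.42·400^α.
Equating: 196^α = 0.42·400^α, i.e. 0.4900^α = 0.42.
α = ln(0.42) / ln(196/400) = -0.8675006/-0.7133499 ≈ 1.2161.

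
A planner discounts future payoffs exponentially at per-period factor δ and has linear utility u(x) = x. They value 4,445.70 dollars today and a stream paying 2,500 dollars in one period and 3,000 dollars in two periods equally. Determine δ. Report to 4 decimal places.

δ ≈ 0.8700

The stream is worth 2500δ + 3000δ² today, so 2500δ + 3000δ² = 4445.70.
That is, 3000δ² + 2500δ − 4445.70 = 0, a quadratic in δ.
By the quadratic formula (taking the positive root), δ = (−2500 + √59598400.00) / 6000 ≈ 0.8700.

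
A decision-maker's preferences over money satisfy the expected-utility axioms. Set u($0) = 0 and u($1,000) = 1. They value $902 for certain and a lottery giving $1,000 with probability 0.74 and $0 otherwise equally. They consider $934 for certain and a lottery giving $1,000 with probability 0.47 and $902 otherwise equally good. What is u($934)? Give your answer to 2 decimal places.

0.86

The first gamble pins u($902): it must equal 0.74·1 + 0.26·0 = 0.74.
The second indifference gives u($934) = 0.47·u($1,000) + 0.53·u($902) = 0.47·1.00 + 0.53·0.74 = 0.8622.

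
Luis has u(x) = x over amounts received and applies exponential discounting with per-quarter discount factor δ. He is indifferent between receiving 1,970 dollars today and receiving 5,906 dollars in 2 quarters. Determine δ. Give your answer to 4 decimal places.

δ ≈ 0.5775

Indifference means u(1970) = δ^2 · u(5906), so δ^2 = u(1970)/u(5906).
With u(x) = x: δ^2 = 1970/5906 = 0.33356.
Hence δ = (0.33356)^(1/2) = 0.577546.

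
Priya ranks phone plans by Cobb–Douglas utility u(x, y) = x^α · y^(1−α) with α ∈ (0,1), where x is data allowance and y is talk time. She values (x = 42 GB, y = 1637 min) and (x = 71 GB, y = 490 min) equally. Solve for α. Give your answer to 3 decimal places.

α ≈ 0.697

The Cobb–Douglas utilities coincide, so 42^α·1637^(1−α) = 71^α·490^(1−α).
Taking logs: α·ln 42 + (1−α)·ln 1637 = α·ln 71 + (1−α)·ln 490, i.e. α·-0.525010 = (1−α)·-1.206215.
So α/(1−α) = (-1.206215)/(-0.525010) = 2.297509, and α = 2.297509/3.297509 ≈ 0.697.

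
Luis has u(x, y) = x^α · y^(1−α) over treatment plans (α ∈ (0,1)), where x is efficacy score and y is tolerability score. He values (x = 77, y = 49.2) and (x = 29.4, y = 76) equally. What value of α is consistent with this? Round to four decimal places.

α ≈ 0.3111

The Cobb–Douglas utilities coincide, so 77^α·49.2^(1−α) = 29.4^α·76^(1−α).
Taking logs: α·ln 77 + (1−α)·ln 49.2 = α·ln 29.4 + (1−α)·ln 76, i.e. α·0.9628107 = (1−α)·0.4348397.
Thus α·(1.3976504) = 0.4348397, so α = 0.4348397/1.3976504 ≈ 0.3111.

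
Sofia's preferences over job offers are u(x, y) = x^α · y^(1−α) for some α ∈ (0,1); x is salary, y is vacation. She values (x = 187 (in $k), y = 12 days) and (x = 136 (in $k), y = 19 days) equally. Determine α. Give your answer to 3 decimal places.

The Cobb–Douglas utilities coincide, so 187^α·12^(1−α) = 136^α·19^(1−α).
(187/136)^α = (19/12)^(1−α); take logs: α·ln(187/136) = (1−α)·ln(19/12), i.e. α·0.318454 = (1−α)·0.459532.
Thus α·(0.777986) = 0.459532, so α = 0.459532/0.777986 ≈ 0.591.

α ≈ 0.591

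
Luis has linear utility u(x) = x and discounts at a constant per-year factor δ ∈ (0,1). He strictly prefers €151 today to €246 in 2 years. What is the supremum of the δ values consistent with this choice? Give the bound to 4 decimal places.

The preference means 151 > δ^2·246.
So δ^2 < 151/246 = 0.61382; taking the square root of both positive sides preserves the inequality.
δ < (151/246)^(1/2) ≈ 0.7835.

δ < 0.7835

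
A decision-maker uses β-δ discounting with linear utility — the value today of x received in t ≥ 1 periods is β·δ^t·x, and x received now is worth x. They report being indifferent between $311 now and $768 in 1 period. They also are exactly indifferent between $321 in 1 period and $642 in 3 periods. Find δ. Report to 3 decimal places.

The second indifference involves only future payoffs, so β cancels: β·δ^1·321 = β·δ^3·642, giving δ^2 = 321/642 = 0.50000, so δ = 0.70711.

δ ≈ 0.707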